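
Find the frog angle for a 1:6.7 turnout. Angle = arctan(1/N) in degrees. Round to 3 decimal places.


1/N = 1/6.7 = 0.149254
angle = arctan(0.149254) = 0.14816 rad
angle = 0.14816 * 180/pi = 8.489 degrees

8.489


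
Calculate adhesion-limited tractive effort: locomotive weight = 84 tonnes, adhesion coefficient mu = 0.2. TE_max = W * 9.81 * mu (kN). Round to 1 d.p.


TE_max = W * g * mu
TE_max = 84 * 9.81 * 0.2
TE_max = 824.04 * 0.2
TE_max = 164.8 kN

164.8


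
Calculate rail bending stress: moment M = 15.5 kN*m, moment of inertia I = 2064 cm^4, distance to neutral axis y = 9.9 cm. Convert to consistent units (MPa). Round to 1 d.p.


Convert units:
M = 15.5 kN*m = 15500000 N*mm
y = 9.9 cm = 99 mm
I = 2064 cm^4 = 20640000 mm^4
sigma = 15500000 * 99 / 20640000
sigma = 74.3 MPa

74.3


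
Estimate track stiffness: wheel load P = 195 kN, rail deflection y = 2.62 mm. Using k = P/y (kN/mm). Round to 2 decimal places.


Track stiffness k = P / y
k = 195 / 2.62
k = 74.43 kN/mm

74.43


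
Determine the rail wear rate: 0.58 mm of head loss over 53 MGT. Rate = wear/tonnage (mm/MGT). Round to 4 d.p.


Wear rate = total wear / cumulative tonnage
Rate = 0.58 / 53
Rate = 0.0109 mm/MGT

0.0109


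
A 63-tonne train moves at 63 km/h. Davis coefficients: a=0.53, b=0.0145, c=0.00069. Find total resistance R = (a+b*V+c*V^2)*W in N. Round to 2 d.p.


b*V = 0.0145 * 63 = 0.9135
c*V^2 = 0.00069 * 3969 = 2.73861
R_per_t = 0.53 + 0.9135 + 2.73861 = 4.18211 N/t
R_total = 4.18211 * 63 = 263.47 N

263.47


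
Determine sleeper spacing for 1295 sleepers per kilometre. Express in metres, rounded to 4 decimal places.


Spacing = 1000 m / number of sleepers
Spacing = 1000 / 1295
Spacing = 0.7722 m

0.7722


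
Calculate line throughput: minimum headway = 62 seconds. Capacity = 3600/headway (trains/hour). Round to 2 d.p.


Capacity = 3600 / headway
Capacity = 3600 / 62
Capacity = 58.06 trains/hour

58.06


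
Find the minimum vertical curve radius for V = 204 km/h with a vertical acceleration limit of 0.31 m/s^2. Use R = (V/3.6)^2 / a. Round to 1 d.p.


Convert speed: V = 204 / 3.6 = 56.6667 m/s
V^2 = 3211.1111 m^2/s^2
R_v = 3211.1111 / 0.31
R_v = 10358.4 m

10358.4


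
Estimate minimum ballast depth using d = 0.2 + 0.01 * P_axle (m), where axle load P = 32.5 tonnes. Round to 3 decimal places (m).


d = 0.2 + 0.01 * 32.5
d = 0.2 + 0.325
d = 0.525 m

0.525


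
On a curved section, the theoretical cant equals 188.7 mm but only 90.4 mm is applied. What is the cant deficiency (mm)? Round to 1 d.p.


Cant deficiency = equilibrium cant - actual cant
CD = 188.7 - 90.4
CD = 98.3 mm

98.3


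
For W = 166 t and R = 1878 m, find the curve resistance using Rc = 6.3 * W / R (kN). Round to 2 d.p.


Rc = 6.3 * W / R
Rc = 6.3 * 166 / 1878
Rc = 1045.8 / 1878
Rc = 0.56 kN

0.56


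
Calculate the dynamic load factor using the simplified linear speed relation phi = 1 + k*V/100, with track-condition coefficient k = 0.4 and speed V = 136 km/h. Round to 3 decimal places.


phi = 1 + k * V / 100
phi = 1 + 0.4 * 136 / 100
phi = 1 + 0.544
phi = 1.544

1.544


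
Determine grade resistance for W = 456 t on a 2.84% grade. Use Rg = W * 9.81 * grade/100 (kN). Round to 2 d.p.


Rg = W * 9.81 * grade / 100
Rg = 456 * 9.81 * 2.84 / 100
Rg = 4473.36 * 0.0284
Rg = 127.04 kN

127.04


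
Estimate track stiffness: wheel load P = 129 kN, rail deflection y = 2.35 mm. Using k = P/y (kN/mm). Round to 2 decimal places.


Track stiffness k = P / y
k = 129 / 2.35
k = 54.89 kN/mm

54.89


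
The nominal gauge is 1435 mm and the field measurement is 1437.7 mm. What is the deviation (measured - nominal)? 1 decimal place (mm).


Deviation = measured - nominal
Deviation = 1437.7 - 1435
Deviation = 2.7 mm

2.7


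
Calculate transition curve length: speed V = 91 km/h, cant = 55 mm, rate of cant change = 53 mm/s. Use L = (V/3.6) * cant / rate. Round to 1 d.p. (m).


Convert speed: V = 91 / 3.6 = 25.2778 m/s
L = 25.2778 * 55 / 53
L = 1390.2778 / 53
L = 26.2 m

26.2


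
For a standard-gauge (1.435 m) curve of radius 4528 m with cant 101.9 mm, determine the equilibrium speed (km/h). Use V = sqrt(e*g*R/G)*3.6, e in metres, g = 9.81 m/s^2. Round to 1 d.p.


Convert cant: e = 101.9 mm = 0.1019 m
V_ms = sqrt(0.1019 * 9.81 * 4528 / 1.435)
V_ms = sqrt(3154.261597) = 56.1628 m/s
V = 56.1628 * 3.6 = 202.2 km/h

202.2


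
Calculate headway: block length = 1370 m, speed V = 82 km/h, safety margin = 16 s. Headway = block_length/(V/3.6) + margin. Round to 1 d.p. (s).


V = 82 / 3.6 = 22.7778 m/s
Block traversal time = 1370 / 22.7778 = 60.1463 s
Headway = 60.1463 + 16
Headway = 76.1 s

76.1


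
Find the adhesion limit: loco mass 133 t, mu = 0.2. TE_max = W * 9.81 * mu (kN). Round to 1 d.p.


TE_max = W * g * mu
TE_max = 133 * 9.81 * 0.2
TE_max = 1304.73 * 0.2
TE_max = 260.9 kN

260.9


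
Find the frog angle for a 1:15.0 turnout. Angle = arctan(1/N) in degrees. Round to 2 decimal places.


1/N = 1/15.0 = 0.066667
angle = arctan(0.066667) = 0.066568 rad
angle = 0.066568 * 180/pi = 3.81 degrees

3.81


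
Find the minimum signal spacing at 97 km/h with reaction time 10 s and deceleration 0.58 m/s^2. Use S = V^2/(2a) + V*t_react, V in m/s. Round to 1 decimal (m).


V = 97 / 3.6 = 26.9444 m/s
Braking distance = 26.9444^2 / (2*0.58) = 625.8647 m
Sighting distance = 26.9444 * 10 = 269.4444 m
S = 625.8647 + 269.4444 = 895.3 m

895.3


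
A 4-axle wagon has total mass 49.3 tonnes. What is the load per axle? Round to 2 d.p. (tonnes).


Load per axle = total weight / number of axles
Load = 49.3 / 4
Load = 12.33 tonnes

12.33


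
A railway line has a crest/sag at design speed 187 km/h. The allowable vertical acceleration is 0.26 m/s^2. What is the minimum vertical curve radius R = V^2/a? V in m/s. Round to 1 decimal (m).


Convert speed: V = 187 / 3.6 = 51.9444 m/s
V^2 = 2698.2253 m^2/s^2
R_v = 2698.2253 / 0.26
R_v = 10377.8 m

10377.8


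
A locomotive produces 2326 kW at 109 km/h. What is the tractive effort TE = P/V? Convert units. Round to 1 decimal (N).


Convert: P = 2326 kW = 2326000 W
V = 109 / 3.6 = 30.2778 m/s
TE = 2326000 / 30.2778
TE = 76822.0 N

76822.0


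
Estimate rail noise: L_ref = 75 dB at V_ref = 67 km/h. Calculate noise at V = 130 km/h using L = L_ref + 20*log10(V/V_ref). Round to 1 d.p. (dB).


V/V_ref = 130 / 67 = 1.940299
log10(1.940299) = 0.287869
20 * 0.287869 = 5.7574
L = 75 + 5.7574 = 80.8 dB

80.8


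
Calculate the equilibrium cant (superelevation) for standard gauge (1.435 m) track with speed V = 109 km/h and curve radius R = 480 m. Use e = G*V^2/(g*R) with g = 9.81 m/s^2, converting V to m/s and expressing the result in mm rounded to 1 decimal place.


Convert speed: V = 109 / 3.6 = 30.2778 m/s
Apply formula: e = 1.435 * 30.2778^2 / (9.81 * 480)
e = 1.435 * 916.7438 / 4708.8
e = 0.279376 m = 279.4 mm

279.4


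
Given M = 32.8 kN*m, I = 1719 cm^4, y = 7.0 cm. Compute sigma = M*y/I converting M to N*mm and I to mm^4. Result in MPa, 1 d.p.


Convert units:
M = 32.8 kN*m = 32800000 N*mm
y = 7.0 cm = 70 mm
I = 1719 cm^4 = 17190000 mm^4
sigma = 32800000 * 70 / 17190000
sigma = 133.6 MPa

133.6


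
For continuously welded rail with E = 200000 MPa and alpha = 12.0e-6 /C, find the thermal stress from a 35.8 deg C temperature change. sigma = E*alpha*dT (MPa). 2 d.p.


sigma = E * alpha * dT
sigma = 200000 * 12.0e-6 * 35.8
sigma = 2.4 * 35.8
sigma = 85.92 MPa

85.92


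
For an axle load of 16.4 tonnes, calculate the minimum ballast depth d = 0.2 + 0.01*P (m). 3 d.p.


d = 0.2 + 0.01 * 16.4
d = 0.2 + 0.164
d = 0.364 m

0.364


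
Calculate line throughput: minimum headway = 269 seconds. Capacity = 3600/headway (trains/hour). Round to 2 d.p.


Capacity = 3600 / headway
Capacity = 3600 / 269
Capacity = 13.38 trains/hour

13.38


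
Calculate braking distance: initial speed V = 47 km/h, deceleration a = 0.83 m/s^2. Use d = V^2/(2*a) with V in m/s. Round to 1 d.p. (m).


Convert speed: V = 47 / 3.6 = 13.0556 m/s
V^2 = 170.4475
d = 170.4475 / (2 * 0.83)
d = 170.4475 / 1.66
d = 102.7 m

102.7


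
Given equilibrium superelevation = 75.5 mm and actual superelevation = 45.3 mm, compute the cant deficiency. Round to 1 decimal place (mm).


Cant deficiency = equilibrium cant - actual cant
CD = 75.5 - 45.3
CD = 30.2 mm

30.2


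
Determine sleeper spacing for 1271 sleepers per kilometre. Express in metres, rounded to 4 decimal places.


Spacing = 1000 m / number of sleepers
Spacing = 1000 / 1271
Spacing = 0.7868 m

0.7868


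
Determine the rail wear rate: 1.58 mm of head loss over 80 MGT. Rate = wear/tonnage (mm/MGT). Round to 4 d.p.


Wear rate = total wear / cumulative tonnage
Rate = 1.58 / 80
Rate = 0.0198 mm/MGT

0.0198


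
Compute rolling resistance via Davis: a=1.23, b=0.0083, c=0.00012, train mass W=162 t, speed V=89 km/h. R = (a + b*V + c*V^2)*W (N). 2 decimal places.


b*V = 0.0083 * 89 = 0.7387
c*V^2 = 0.00012 * 7921 = 0.95052
R_per_t = 1.23 + 0.7387 + 0.95052 = 2.91922 N/t
R_total = 2.91922 * 162 = 472.91 N

472.91


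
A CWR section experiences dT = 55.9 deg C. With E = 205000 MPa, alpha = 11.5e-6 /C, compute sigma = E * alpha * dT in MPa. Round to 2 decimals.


sigma = E * alpha * dT
sigma = 205000 * 11.5e-6 * 55.9
sigma = 2.3575 * 55.9
sigma = 131.78 MPa

131.78


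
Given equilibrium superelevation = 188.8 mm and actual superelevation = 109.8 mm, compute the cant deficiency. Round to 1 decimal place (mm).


Cant deficiency = equilibrium cant - actual cant
CD = 188.8 - 109.8
CD = 79.0 mm

79.0


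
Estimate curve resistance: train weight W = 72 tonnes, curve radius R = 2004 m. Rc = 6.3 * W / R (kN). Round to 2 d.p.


Rc = 6.3 * W / R
Rc = 6.3 * 72 / 2004
Rc = 453.6 / 2004
Rc = 0.23 kN

0.23


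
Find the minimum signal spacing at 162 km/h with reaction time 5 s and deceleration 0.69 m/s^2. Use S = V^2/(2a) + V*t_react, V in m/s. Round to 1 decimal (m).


V = 162 / 3.6 = 45.0 m/s
Braking distance = 45.0^2 / (2*0.69) = 1467.3913 m
Sighting distance = 45.0 * 5 = 225.0 m
S = 1467.3913 + 225.0 = 1692.4 m

1692.4


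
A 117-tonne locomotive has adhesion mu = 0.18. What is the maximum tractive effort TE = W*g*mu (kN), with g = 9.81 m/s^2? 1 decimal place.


TE_max = W * g * mu
TE_max = 117 * 9.81 * 0.18
TE_max = 1147.77 * 0.18
TE_max = 206.6 kN

206.6


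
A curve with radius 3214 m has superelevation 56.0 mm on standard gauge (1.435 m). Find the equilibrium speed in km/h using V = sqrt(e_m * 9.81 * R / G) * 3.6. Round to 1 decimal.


Convert cant: e = 56.0 mm = 0.0560 m
V_ms = sqrt(0.0560 * 9.81 * 3214 / 1.435)
V_ms = sqrt(1230.413268) = 35.0772 m/s
V = 35.0772 * 3.6 = 126.3 km/h

126.3


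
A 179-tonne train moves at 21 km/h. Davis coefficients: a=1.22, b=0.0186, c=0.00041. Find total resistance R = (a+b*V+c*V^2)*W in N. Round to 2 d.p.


b*V = 0.0186 * 21 = 0.3906
c*V^2 = 0.00041 * 441 = 0.18081
R_per_t = 1.22 + 0.3906 + 0.18081 = 1.79141 N/t
R_total = 1.79141 * 179 = 320.66 N

320.66


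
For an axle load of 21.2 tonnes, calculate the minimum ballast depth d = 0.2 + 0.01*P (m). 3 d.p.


d = 0.2 + 0.01 * 21.2
d = 0.2 + 0.212
d = 0.412 m

0.412


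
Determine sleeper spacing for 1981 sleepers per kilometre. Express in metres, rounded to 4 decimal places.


Spacing = 1000 m / number of sleepers
Spacing = 1000 / 1981
Spacing = 0.5048 m

0.5048


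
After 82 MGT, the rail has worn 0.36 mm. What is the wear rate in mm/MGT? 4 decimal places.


Wear rate = total wear / cumulative tonnage
Rate = 0.36 / 82
Rate = 0.0044 mm/MGT

0.0044


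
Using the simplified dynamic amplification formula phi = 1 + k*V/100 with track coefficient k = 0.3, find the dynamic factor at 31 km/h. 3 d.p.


phi = 1 + k * V / 100
phi = 1 + 0.3 * 31 / 100
phi = 1 + 0.093
phi = 1.093

1.093


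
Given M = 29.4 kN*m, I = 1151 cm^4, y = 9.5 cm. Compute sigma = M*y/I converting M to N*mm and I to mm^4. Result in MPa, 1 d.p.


Convert units:
M = 29.4 kN*m = 29400000 N*mm
y = 9.5 cm = 95 mm
I = 1151 cm^4 = 11510000 mm^4
sigma = 29400000 * 95 / 11510000
sigma = 242.7 MPa

242.7


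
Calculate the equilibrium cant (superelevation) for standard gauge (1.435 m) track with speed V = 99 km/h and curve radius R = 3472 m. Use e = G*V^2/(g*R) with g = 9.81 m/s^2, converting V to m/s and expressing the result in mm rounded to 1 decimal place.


Convert speed: V = 99 / 3.6 = 27.5 m/s
Apply formula: e = 1.435 * 27.5^2 / (9.81 * 3472)
e = 1.435 * 756.25 / 34060.32
e = 0.031862 m = 31.9 mm

31.9


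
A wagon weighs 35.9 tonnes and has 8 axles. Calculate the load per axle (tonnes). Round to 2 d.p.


Load per axle = total weight / number of axles
Load = 35.9 / 8
Load = 4.49 tonnes

4.49


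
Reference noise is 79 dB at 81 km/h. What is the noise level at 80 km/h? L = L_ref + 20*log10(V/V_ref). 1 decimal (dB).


V/V_ref = 80 / 81 = 0.987654
log10(0.987654) = -0.005395
20 * -0.005395 = -0.1079
L = 79 + -0.1079 = 78.9 dB

78.9


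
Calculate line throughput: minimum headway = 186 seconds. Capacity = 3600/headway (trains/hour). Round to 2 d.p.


Capacity = 3600 / headway
Capacity = 3600 / 186
Capacity = 19.35 trains/hour

19.35


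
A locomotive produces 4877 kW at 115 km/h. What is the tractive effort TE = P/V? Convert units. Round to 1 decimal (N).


Convert: P = 4877 kW = 4877000 W
V = 115 / 3.6 = 31.9444 m/s
TE = 4877000 / 31.9444
TE = 152671.3 N

152671.3


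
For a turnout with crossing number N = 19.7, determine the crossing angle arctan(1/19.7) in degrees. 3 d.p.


1/N = 1/19.7 = 0.050761
angle = arctan(0.050761) = 0.050718 rad
angle = 0.050718 * 180/pi = 2.906 degrees

2.906


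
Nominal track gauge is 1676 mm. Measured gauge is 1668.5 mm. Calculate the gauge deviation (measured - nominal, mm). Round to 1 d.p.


Deviation = measured - nominal
Deviation = 1668.5 - 1676
Deviation = -7.5 mm

-7.5


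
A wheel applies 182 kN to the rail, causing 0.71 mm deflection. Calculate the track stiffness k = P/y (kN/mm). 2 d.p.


Track stiffness k = P / y
k = 182 / 0.71
k = 256.34 kN/mm

256.34


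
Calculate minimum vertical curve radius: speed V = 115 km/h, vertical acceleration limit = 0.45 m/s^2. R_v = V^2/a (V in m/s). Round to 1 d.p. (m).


Convert speed: V = 115 / 3.6 = 31.9444 m/s
V^2 = 1020.4475 m^2/s^2
R_v = 1020.4475 / 0.45
R_v = 2267.7 m

2267.7


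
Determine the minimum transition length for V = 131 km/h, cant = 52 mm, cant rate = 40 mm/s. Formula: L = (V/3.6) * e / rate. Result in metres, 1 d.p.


Convert speed: V = 131 / 3.6 = 36.3889 m/s
L = 36.3889 * 52 / 40
L = 1892.2222 / 40
L = 47.3 m

47.3


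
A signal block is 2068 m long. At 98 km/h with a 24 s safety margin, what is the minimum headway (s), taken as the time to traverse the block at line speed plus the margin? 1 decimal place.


V = 98 / 3.6 = 27.2222 m/s
Block traversal time = 2068 / 27.2222 = 75.9673 s
Headway = 75.9673 + 24
Headway = 100.0 s

100.0


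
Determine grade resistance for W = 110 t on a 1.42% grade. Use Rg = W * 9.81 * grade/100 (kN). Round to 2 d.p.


Rg = W * 9.81 * grade / 100
Rg = 110 * 9.81 * 1.42 / 100
Rg = 1079.1 * 0.0142
Rg = 15.32 kN

15.32


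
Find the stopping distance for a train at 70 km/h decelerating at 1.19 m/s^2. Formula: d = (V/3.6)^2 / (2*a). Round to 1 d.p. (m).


Convert speed: V = 70 / 3.6 = 19.4444 m/s
V^2 = 378.0864
d = 378.0864 / (2 * 1.19)
d = 378.0864 / 2.38
d = 158.9 m

158.9


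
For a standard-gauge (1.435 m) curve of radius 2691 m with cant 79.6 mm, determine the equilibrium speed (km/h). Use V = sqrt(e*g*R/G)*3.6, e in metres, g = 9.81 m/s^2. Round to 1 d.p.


Convert cant: e = 79.6 mm = 0.0796 m
V_ms = sqrt(0.0796 * 9.81 * 2691 / 1.435)
V_ms = sqrt(1464.346562) = 38.2668 m/s
V = 38.2668 * 3.6 = 137.8 km/h

137.8


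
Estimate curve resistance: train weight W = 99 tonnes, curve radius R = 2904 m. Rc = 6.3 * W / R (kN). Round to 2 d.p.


Rc = 6.3 * W / R
Rc = 6.3 * 99 / 2904
Rc = 623.7 / 2904
Rc = 0.21 kN

0.21


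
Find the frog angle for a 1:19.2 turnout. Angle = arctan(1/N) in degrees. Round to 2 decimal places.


1/N = 1/19.2 = 0.052083
angle = arctan(0.052083) = 0.052036 rad
angle = 0.052036 * 180/pi = 2.98 degrees

2.98


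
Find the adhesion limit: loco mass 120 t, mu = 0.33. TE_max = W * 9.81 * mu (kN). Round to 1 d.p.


TE_max = W * g * mu
TE_max = 120 * 9.81 * 0.33
TE_max = 1177.2 * 0.33
TE_max = 388.5 kN

388.5


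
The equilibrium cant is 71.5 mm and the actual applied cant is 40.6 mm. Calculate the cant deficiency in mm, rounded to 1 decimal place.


Cant deficiency = equilibrium cant - actual cant
CD = 71.5 - 40.6
CD = 30.9 mm

30.9


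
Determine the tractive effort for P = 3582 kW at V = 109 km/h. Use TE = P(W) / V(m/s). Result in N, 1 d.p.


Convert: P = 3582 kW = 3582000 W
V = 109 / 3.6 = 30.2778 m/s
TE = 3582000 / 30.2778
TE = 118304.6 N

118304.6


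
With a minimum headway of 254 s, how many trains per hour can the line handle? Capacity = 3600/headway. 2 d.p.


Capacity = 3600 / headway
Capacity = 3600 / 254
Capacity = 14.17 trains/hour

14.17


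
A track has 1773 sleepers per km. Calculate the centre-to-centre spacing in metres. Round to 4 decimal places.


Spacing = 1000 m / number of sleepers
Spacing = 1000 / 1773
Spacing = 0.5640 m

0.5640


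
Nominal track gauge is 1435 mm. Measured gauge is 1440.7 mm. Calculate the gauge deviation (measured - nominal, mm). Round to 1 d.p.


Deviation = measured - nominal
Deviation = 1440.7 - 1435
Deviation = 5.7 mm

5.7


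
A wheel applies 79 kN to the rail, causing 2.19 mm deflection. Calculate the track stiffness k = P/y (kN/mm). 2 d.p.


Track stiffness k = P / y
k = 79 / 2.19
k = 36.07 kN/mm

36.07


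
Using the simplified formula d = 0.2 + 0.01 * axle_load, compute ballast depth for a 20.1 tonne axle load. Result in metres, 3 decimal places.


d = 0.2 + 0.01 * 20.1
d = 0.2 + 0.201
d = 0.401 m

0.401


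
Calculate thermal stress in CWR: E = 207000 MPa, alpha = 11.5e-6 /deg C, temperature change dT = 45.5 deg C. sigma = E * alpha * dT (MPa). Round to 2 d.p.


sigma = E * alpha * dT
sigma = 207000 * 11.5e-6 * 45.5
sigma = 2.3805 * 45.5
sigma = 108.31 MPa

108.31


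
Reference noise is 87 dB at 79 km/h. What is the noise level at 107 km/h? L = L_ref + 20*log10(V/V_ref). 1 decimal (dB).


V/V_ref = 107 / 79 = 1.35443
log10(1.35443) = 0.131757
20 * 0.131757 = 2.6351
L = 87 + 2.6351 = 89.6 dB

89.6


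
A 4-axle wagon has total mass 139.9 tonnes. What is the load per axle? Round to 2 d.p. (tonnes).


Load per axle = total weight / number of axles
Load = 139.9 / 4
Load = 34.98 tonnes

34.98


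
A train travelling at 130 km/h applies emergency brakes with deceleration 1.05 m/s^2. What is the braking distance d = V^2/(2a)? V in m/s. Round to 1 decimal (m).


Convert speed: V = 130 / 3.6 = 36.1111 m/s
V^2 = 1304.0123
d = 1304.0123 / (2 * 1.05)
d = 1304.0123 / 2.1
d = 621.0 m

621.0


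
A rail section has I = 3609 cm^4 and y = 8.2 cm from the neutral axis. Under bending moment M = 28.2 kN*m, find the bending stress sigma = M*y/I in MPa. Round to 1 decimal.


Convert units:
M = 28.2 kN*m = 28200000 N*mm
y = 8.2 cm = 82 mm
I = 3609 cm^4 = 36090000 mm^4
sigma = 28200000 * 82 / 36090000
sigma = 64.1 MPa

64.1


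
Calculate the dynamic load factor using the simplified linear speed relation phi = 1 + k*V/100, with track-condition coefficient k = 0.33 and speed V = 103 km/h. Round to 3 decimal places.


phi = 1 + k * V / 100
phi = 1 + 0.33 * 103 / 100
phi = 1 + 0.3399
phi = 1.340

1.340


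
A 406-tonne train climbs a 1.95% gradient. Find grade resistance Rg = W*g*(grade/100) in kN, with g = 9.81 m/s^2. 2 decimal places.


Rg = W * 9.81 * grade / 100
Rg = 406 * 9.81 * 1.95 / 100
Rg = 3982.86 * 0.0195
Rg = 77.67 kN

77.67


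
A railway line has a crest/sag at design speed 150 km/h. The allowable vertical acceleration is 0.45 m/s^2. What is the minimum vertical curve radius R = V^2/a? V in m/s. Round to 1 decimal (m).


Convert speed: V = 150 / 3.6 = 41.6667 m/s
V^2 = 1736.1111 m^2/s^2
R_v = 1736.1111 / 0.45
R_v = 3858.0 m

3858.0


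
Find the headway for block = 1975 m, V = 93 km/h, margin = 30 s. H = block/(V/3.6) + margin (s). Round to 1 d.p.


V = 93 / 3.6 = 25.8333 m/s
Block traversal time = 1975 / 25.8333 = 76.4516 s
Headway = 76.4516 + 30
Headway = 106.5 s

106.5


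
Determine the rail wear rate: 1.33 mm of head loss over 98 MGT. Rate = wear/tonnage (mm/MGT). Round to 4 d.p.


Wear rate = total wear / cumulative tonnage
Rate = 1.33 / 98
Rate = 0.0136 mm/MGT

0.0136


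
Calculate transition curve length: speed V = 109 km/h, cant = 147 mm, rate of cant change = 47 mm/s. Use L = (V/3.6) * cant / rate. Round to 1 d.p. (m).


Convert speed: V = 109 / 3.6 = 30.2778 m/s
L = 30.2778 * 147 / 47
L = 4450.8333 / 47
L = 94.7 m

94.7


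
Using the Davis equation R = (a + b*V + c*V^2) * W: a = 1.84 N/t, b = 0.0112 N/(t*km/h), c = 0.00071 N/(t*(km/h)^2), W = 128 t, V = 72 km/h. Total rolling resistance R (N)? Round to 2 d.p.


b*V = 0.0112 * 72 = 0.8064
c*V^2 = 0.00071 * 5184 = 3.68064
R_per_t = 1.84 + 0.8064 + 3.68064 = 6.32704 N/t
R_total = 6.32704 * 128 = 809.86 N

809.86


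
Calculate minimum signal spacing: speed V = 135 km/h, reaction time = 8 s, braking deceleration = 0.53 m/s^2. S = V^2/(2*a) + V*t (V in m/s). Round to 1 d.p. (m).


V = 135 / 3.6 = 37.5 m/s
Braking distance = 37.5^2 / (2*0.53) = 1326.6509 m
Sighting distance = 37.5 * 8 = 300.0 m
S = 1326.6509 + 300.0 = 1626.7 m

1626.7


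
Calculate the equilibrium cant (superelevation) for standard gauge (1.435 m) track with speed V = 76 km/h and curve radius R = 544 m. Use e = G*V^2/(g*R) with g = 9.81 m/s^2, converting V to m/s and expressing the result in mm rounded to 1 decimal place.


Convert speed: V = 76 / 3.6 = 21.1111 m/s
Apply formula: e = 1.435 * 21.1111^2 / (9.81 * 544)
e = 1.435 * 445.679 / 5336.64
e = 0.119841 m = 119.8 mm

119.8


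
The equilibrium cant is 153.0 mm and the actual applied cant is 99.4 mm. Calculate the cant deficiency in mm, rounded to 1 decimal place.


Cant deficiency = equilibrium cant - actual cant
CD = 153.0 - 99.4
CD = 53.6 mm

53.6


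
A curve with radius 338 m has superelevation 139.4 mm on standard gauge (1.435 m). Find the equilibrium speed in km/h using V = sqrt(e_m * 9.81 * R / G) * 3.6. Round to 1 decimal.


Convert cant: e = 139.4 mm = 0.1394 m
V_ms = sqrt(0.1394 * 9.81 * 338 / 1.435)
V_ms = sqrt(322.104343) = 17.9473 m/s
V = 17.9473 * 3.6 = 64.6 km/h

64.6


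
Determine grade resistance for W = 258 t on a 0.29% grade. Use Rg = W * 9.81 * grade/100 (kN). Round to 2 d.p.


Rg = W * 9.81 * grade / 100
Rg = 258 * 9.81 * 0.29 / 100
Rg = 2530.98 * 0.0029
Rg = 7.34 kN

7.34


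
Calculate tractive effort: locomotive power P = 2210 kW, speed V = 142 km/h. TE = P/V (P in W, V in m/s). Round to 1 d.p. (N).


Convert: P = 2210 kW = 2210000 W
V = 142 / 3.6 = 39.4444 m/s
TE = 2210000 / 39.4444
TE = 56028.2 N

56028.2


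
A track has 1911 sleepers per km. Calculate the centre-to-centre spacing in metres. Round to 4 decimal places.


Spacing = 1000 m / number of sleepers
Spacing = 1000 / 1911
Spacing = 0.5233 m

0.5233


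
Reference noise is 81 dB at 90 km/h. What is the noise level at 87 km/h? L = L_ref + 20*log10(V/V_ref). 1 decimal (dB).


V/V_ref = 87 / 90 = 0.966667
log10(0.966667) = -0.014723
20 * -0.014723 = -0.2945
L = 81 + -0.2945 = 80.7 dB

80.7


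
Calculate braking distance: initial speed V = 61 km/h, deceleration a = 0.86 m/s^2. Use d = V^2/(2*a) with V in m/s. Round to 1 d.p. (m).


Convert speed: V = 61 / 3.6 = 16.9444 m/s
V^2 = 287.1142
d = 287.1142 / (2 * 0.86)
d = 287.1142 / 1.72
d = 166.9 m

166.9


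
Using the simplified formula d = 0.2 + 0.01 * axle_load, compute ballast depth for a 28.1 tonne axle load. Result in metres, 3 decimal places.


d = 0.2 + 0.01 * 28.1
d = 0.2 + 0.281
d = 0.481 m

0.481


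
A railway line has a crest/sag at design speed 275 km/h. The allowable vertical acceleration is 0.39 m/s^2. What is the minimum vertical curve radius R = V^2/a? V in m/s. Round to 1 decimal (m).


Convert speed: V = 275 / 3.6 = 76.3889 m/s
V^2 = 5835.2623 m^2/s^2
R_v = 5835.2623 / 0.39
R_v = 14962.2 m

14962.2


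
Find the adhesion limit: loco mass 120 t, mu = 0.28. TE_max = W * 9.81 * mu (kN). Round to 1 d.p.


TE_max = W * g * mu
TE_max = 120 * 9.81 * 0.28
TE_max = 1177.2 * 0.28
TE_max = 329.6 kN

329.6


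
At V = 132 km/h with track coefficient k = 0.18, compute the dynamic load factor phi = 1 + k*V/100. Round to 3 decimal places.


phi = 1 + k * V / 100
phi = 1 + 0.18 * 132 / 100
phi = 1 + 0.2376
phi = 1.238

1.238


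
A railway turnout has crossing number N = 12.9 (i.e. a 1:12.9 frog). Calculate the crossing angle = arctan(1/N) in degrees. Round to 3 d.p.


1/N = 1/12.9 = 0.077519
angle = arctan(0.077519) = 0.077365 rad
angle = 0.077365 * 180/pi = 4.433 degrees

4.433


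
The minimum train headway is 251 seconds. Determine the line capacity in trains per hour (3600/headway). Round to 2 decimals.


Capacity = 3600 / headway
Capacity = 3600 / 251
Capacity = 14.34 trains/hour

14.34


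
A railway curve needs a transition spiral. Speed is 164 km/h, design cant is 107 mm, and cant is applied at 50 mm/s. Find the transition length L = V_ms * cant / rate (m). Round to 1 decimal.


Convert speed: V = 164 / 3.6 = 45.5556 m/s
L = 45.5556 * 107 / 50
L = 4874.4444 / 50
L = 97.5 m

97.5


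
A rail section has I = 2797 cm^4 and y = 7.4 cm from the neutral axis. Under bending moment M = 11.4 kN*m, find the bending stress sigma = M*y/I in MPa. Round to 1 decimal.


Convert units:
M = 11.4 kN*m = 11400000 N*mm
y = 7.4 cm = 74 mm
I = 2797 cm^4 = 27970000 mm^4
sigma = 11400000 * 74 / 27970000
sigma = 30.2 MPa

30.2


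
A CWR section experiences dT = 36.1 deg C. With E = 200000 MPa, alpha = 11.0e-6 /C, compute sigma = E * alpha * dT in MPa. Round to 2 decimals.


sigma = E * alpha * dT
sigma = 200000 * 11.0e-6 * 36.1
sigma = 2.2 * 36.1
sigma = 79.42 MPa

79.42


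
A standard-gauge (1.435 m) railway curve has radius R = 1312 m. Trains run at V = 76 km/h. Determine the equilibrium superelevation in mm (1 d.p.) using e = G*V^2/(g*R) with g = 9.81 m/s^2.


Convert speed: V = 76 / 3.6 = 21.1111 m/s
Apply formula: e = 1.435 * 21.1111^2 / (9.81 * 1312)
e = 1.435 * 445.679 / 12870.72
e = 0.04969 m = 49.7 mm

49.7


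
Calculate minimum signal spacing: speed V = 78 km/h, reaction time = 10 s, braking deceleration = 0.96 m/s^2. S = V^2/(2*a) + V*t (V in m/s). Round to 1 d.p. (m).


V = 78 / 3.6 = 21.6667 m/s
Braking distance = 21.6667^2 / (2*0.96) = 244.5023 m
Sighting distance = 21.6667 * 10 = 216.6667 m
S = 244.5023 + 216.6667 = 461.2 m

461.2


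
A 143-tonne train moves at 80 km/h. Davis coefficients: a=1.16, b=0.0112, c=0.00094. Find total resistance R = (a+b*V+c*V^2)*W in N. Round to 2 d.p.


b*V = 0.0112 * 80 = 0.896
c*V^2 = 0.00094 * 6400 = 6.016
R_per_t = 1.16 + 0.896 + 6.016 = 8.072 N/t
R_total = 8.072 * 143 = 1154.30 N

1154.30


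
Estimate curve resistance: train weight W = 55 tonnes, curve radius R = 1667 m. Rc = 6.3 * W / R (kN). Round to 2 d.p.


Rc = 6.3 * W / R
Rc = 6.3 * 55 / 1667
Rc = 346.5 / 1667
Rc = 0.21 kN

0.21


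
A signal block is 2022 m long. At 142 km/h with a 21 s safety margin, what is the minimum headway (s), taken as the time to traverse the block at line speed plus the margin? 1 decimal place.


V = 142 / 3.6 = 39.4444 m/s
Block traversal time = 2022 / 39.4444 = 51.262 s
Headway = 51.262 + 21
Headway = 72.3 s

72.3


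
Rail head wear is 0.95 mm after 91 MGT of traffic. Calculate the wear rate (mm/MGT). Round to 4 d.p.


Wear rate = total wear / cumulative tonnage
Rate = 0.95 / 91
Rate = 0.0104 mm/MGT

0.0104


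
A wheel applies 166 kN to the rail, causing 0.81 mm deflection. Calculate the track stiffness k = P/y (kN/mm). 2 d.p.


Track stiffness k = P / y
k = 166 / 0.81
k = 204.94 kN/mm

204.94


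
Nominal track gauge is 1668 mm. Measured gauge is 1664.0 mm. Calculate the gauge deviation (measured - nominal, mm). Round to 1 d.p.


Deviation = measured - nominal
Deviation = 1664.0 - 1668
Deviation = -4.0 mm

-4.0


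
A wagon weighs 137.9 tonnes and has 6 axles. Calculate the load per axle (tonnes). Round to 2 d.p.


Load per axle = total weight / number of axles
Load = 137.9 / 6
Load = 22.98 tonnes

22.98


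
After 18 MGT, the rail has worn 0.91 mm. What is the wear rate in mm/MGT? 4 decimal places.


Wear rate = total wear / cumulative tonnage
Rate = 0.91 / 18
Rate = 0.0506 mm/MGT

0.0506


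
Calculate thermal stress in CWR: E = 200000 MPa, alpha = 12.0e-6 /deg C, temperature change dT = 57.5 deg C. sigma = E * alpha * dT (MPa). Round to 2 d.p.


sigma = E * alpha * dT
sigma = 200000 * 12.0e-6 * 57.5
sigma = 2.4 * 57.5
sigma = 138.00 MPa

138.00


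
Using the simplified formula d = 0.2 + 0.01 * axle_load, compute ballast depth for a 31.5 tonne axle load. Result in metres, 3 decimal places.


d = 0.2 + 0.01 * 31.5
d = 0.2 + 0.315
d = 0.515 m

0.515


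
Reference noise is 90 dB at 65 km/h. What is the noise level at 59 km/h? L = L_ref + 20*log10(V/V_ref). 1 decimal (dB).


V/V_ref = 59 / 65 = 0.907692
log10(0.907692) = -0.042061
20 * -0.042061 = -0.8412
L = 90 + -0.8412 = 89.2 dB

89.2


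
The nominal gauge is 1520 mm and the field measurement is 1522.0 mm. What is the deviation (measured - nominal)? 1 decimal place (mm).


Deviation = measured - nominal
Deviation = 1522.0 - 1520
Deviation = 2.0 mm

2.0


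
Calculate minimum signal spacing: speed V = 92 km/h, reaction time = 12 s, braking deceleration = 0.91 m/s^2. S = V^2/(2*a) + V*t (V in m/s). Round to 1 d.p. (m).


V = 92 / 3.6 = 25.5556 m/s
Braking distance = 25.5556^2 / (2*0.91) = 358.8387 m
Sighting distance = 25.5556 * 12 = 306.6667 m
S = 358.8387 + 306.6667 = 665.5 m

665.5


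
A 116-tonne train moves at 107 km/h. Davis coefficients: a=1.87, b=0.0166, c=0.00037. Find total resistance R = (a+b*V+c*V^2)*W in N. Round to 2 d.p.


b*V = 0.0166 * 107 = 1.7762
c*V^2 = 0.00037 * 11449 = 4.23613
R_per_t = 1.87 + 1.7762 + 4.23613 = 7.88233 N/t
R_total = 7.88233 * 116 = 914.35 N

914.35


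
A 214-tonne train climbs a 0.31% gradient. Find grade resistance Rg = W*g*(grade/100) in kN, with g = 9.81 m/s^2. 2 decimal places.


Rg = W * 9.81 * grade / 100
Rg = 214 * 9.81 * 0.31 / 100
Rg = 2099.34 * 0.0031
Rg = 6.51 kN

6.51


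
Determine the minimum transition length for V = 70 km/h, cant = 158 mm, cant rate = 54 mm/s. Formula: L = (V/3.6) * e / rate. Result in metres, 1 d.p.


Convert speed: V = 70 / 3.6 = 19.4444 m/s
L = 19.4444 * 158 / 54
L = 3072.2222 / 54
L = 56.9 m

56.9


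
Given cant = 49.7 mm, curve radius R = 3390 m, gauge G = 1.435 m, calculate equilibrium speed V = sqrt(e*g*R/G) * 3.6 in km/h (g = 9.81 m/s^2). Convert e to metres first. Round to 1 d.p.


Convert cant: e = 49.7 mm = 0.0497 m
V_ms = sqrt(0.0497 * 9.81 * 3390 / 1.435)
V_ms = sqrt(1151.789707) = 33.938 m/s
V = 33.938 * 3.6 = 122.2 km/h

122.2


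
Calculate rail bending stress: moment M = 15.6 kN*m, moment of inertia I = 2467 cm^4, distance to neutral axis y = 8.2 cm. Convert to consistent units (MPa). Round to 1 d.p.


Convert units:
M = 15.6 kN*m = 15600000 N*mm
y = 8.2 cm = 82 mm
I = 2467 cm^4 = 24670000 mm^4
sigma = 15600000 * 82 / 24670000
sigma = 51.9 MPa

51.9


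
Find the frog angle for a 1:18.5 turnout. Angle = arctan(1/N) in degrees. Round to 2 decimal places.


1/N = 1/18.5 = 0.054054
angle = arctan(0.054054) = 0.054002 rad
angle = 0.054002 * 180/pi = 3.09 degrees

3.09


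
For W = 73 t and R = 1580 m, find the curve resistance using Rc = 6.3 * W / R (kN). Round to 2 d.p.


Rc = 6.3 * W / R
Rc = 6.3 * 73 / 1580
Rc = 459.9 / 1580
Rc = 0.29 kN

0.29


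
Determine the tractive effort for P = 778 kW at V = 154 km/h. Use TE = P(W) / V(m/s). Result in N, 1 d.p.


Convert: P = 778 kW = 778000 W
V = 154 / 3.6 = 42.7778 m/s
TE = 778000 / 42.7778
TE = 18187.0 N

18187.0


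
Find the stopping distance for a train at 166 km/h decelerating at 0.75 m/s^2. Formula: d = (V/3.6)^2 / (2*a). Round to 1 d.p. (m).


Convert speed: V = 166 / 3.6 = 46.1111 m/s
V^2 = 2126.2346
d = 2126.2346 / (2 * 0.75)
d = 2126.2346 / 1.5
d = 1417.5 m

1417.5


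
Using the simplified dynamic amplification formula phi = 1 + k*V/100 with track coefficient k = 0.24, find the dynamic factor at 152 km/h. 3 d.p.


phi = 1 + k * V / 100
phi = 1 + 0.24 * 152 / 100
phi = 1 + 0.3648
phi = 1.365

1.365


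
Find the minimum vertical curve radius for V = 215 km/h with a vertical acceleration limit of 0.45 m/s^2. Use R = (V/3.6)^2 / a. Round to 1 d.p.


Convert speed: V = 215 / 3.6 = 59.7222 m/s
V^2 = 3566.7438 m^2/s^2
R_v = 3566.7438 / 0.45
R_v = 7926.1 m

7926.1


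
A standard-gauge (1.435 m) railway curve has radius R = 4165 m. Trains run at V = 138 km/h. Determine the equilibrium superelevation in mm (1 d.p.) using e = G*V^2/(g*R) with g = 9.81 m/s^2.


Convert speed: V = 138 / 3.6 = 38.3333 m/s
Apply formula: e = 1.435 * 38.3333^2 / (9.81 * 4165)
e = 1.435 * 1469.4444 / 40858.65
e = 0.051608 m = 51.6 mm

51.6


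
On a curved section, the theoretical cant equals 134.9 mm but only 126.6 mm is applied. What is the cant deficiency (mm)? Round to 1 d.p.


Cant deficiency = equilibrium cant - actual cant
CD = 134.9 - 126.6
CD = 8.3 mm

8.3


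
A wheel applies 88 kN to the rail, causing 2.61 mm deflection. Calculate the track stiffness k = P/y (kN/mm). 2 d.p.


Track stiffness k = P / y
k = 88 / 2.61
k = 33.72 kN/mm

33.72


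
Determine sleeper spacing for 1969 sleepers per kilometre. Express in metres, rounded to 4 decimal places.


Spacing = 1000 m / number of sleepers
Spacing = 1000 / 1969
Spacing = 0.5079 m

0.5079


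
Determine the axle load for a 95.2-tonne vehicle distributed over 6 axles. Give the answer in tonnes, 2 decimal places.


Load per axle = total weight / number of axles
Load = 95.2 / 6
Load = 15.87 tonnes

15.87


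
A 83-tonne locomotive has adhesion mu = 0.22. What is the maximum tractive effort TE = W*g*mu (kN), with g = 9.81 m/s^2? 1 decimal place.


TE_max = W * g * mu
TE_max = 83 * 9.81 * 0.22
TE_max = 814.23 * 0.22
TE_max = 179.1 kN

179.1


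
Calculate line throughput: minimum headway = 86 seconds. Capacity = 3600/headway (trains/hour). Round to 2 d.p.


Capacity = 3600 / headway
Capacity = 3600 / 86
Capacity = 41.86 trains/hour

41.86


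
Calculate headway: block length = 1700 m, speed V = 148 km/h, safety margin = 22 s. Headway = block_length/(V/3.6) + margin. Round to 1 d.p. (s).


V = 148 / 3.6 = 41.1111 m/s
Block traversal time = 1700 / 41.1111 = 41.3514 s
Headway = 41.3514 + 22
Headway = 63.4 s

63.4


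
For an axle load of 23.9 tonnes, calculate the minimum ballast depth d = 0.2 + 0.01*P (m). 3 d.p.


d = 0.2 + 0.01 * 23.9
d = 0.2 + 0.239
d = 0.439 m

0.439


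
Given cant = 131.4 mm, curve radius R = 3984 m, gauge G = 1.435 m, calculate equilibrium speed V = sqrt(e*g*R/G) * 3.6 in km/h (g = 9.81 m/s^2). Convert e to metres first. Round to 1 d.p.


Convert cant: e = 131.4 mm = 0.1314 m
V_ms = sqrt(0.1314 * 9.81 * 3984 / 1.435)
V_ms = sqrt(3578.753628) = 59.8227 m/s
V = 59.8227 * 3.6 = 215.4 km/h

215.4


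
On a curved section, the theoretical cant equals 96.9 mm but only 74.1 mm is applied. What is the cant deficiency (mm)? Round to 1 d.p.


Cant deficiency = equilibrium cant - actual cant
CD = 96.9 - 74.1
CD = 22.8 mm

22.8


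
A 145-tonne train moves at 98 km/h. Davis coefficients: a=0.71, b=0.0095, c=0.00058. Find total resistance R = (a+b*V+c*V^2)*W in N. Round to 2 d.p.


b*V = 0.0095 * 98 = 0.931
c*V^2 = 0.00058 * 9604 = 5.57032
R_per_t = 0.71 + 0.931 + 5.57032 = 7.21132 N/t
R_total = 7.21132 * 145 = 1045.64 N

1045.64


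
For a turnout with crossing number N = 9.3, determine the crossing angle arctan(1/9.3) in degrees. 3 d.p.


1/N = 1/9.3 = 0.107527
angle = arctan(0.107527) = 0.107115 rad
angle = 0.107115 * 180/pi = 6.137 degrees

6.137


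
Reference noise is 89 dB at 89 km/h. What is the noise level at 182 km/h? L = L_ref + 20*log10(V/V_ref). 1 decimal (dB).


V/V_ref = 182 / 89 = 2.044944
log10(2.044944) = 0.310681
20 * 0.310681 = 6.2136
L = 89 + 6.2136 = 95.2 dB

95.2


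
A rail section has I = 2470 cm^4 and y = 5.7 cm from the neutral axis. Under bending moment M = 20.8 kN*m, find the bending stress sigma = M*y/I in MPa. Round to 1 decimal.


Convert units:
M = 20.8 kN*m = 20800000 N*mm
y = 5.7 cm = 57 mm
I = 2470 cm^4 = 24700000 mm^4
sigma = 20800000 * 57 / 24700000
sigma = 48.0 MPa

48.0


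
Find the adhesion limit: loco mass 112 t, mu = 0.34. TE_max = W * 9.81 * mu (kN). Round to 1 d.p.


TE_max = W * g * mu
TE_max = 112 * 9.81 * 0.34
TE_max = 1098.72 * 0.34
TE_max = 373.6 kN

373.6


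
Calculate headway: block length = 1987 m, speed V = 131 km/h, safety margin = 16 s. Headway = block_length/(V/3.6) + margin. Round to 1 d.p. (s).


V = 131 / 3.6 = 36.3889 m/s
Block traversal time = 1987 / 36.3889 = 54.6046 s
Headway = 54.6046 + 16
Headway = 70.6 s

70.6


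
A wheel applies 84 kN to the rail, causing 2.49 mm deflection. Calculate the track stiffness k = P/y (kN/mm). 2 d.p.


Track stiffness k = P / y
k = 84 / 2.49
k = 33.73 kN/mm

33.73


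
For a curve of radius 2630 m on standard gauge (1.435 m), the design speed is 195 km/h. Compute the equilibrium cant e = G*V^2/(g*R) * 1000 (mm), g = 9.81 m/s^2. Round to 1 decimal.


Convert speed: V = 195 / 3.6 = 54.1667 m/s
Apply formula: e = 1.435 * 54.1667^2 / (9.81 * 2630)
e = 1.435 * 2934.0278 / 25800.3
e = 0.163189 m = 163.2 mm

163.2


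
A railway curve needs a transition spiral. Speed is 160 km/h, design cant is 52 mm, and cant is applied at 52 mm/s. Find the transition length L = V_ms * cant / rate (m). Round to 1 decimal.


Convert speed: V = 160 / 3.6 = 44.4444 m/s
L = 44.4444 * 52 / 52
L = 2311.1111 / 52
L = 44.4 m

44.4


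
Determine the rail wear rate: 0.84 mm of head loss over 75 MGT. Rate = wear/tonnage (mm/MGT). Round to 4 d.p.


Wear rate = total wear / cumulative tonnage
Rate = 0.84 / 75
Rate = 0.0112 mm/MGT

0.0112


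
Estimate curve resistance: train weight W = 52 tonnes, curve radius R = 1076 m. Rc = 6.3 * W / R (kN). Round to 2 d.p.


Rc = 6.3 * W / R
Rc = 6.3 * 52 / 1076
Rc = 327.6 / 1076
Rc = 0.30 kN

0.30


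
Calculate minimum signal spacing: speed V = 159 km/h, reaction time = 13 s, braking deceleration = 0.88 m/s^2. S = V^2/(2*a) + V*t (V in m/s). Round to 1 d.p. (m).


V = 159 / 3.6 = 44.1667 m/s
Braking distance = 44.1667^2 / (2*0.88) = 1108.3491 m
Sighting distance = 44.1667 * 13 = 574.1667 m
S = 1108.3491 + 574.1667 = 1682.5 m

1682.5


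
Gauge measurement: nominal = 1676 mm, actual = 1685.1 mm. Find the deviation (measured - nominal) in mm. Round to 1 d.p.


Deviation = measured - nominal
Deviation = 1685.1 - 1676
Deviation = 9.1 mm

9.1


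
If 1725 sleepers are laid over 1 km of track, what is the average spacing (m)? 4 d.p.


Spacing = 1000 m / number of sleepers
Spacing = 1000 / 1725
Spacing = 0.5797 m

0.5797


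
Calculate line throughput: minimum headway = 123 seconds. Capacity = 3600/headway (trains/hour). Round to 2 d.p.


Capacity = 3600 / headway
Capacity = 3600 / 123
Capacity = 29.27 trains/hour

29.27


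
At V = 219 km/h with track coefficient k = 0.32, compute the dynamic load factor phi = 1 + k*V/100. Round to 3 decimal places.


phi = 1 + k * V / 100
phi = 1 + 0.32 * 219 / 100
phi = 1 + 0.7008
phi = 1.701

1.701


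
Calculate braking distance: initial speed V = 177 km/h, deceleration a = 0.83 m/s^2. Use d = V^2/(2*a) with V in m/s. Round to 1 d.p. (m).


Convert speed: V = 177 / 3.6 = 49.1667 m/s
V^2 = 2417.3611
d = 2417.3611 / (2 * 0.83)
d = 2417.3611 / 1.66
d = 1456.2 m

1456.2
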